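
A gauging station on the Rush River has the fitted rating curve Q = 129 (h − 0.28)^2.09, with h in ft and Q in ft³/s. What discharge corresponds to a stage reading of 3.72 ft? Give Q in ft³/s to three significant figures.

1710 ft³/s

Q = 129 × (3.72 − 0.28)^2.09 = 129 × 3.44^2.09 = 1706 ft³/s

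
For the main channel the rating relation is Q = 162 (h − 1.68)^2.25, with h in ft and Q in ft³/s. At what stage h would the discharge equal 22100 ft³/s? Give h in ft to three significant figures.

h − h₀ = (Q/C)^(1/b) = (22100/162)^(1/2.25) = 8.889 ft
h = 1.68 + 8.889 = 10.57 ft

10.6 ft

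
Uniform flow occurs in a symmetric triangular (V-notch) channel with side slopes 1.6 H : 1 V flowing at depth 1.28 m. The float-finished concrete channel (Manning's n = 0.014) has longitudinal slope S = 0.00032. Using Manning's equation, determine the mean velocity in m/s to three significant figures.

0.850 m/s

A = z·y² = 1.6×1.28² = 2.621 m²
P = 2y√(1+z²) = 2×1.28×√(1+1.6²) = 4.830 m
R = A/P = 2.621/4.830 = 0.5427 m
Q = (1/n)·A·R^(2/3)·S^(1/2) = (1/0.014) × 2.621 × 0.5427^(2/3) × 0.00032^(1/2) = 2.229 m³/s
V = Q/A = 2.229/2.621 = 0.8502 m/s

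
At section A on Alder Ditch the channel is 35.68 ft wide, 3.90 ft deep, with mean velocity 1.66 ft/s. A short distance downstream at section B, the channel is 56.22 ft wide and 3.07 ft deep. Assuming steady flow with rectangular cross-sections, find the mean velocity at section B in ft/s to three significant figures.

Q = A₁V₁ = (35.68×3.90) × 1.66 = 231.0 ft³/s
A₂ = 56.22 × 3.07 = 172.6 ft²
V₂ = Q/A₂ = 231.0/172.6 = 1.338 ft/s

1.34 ft/s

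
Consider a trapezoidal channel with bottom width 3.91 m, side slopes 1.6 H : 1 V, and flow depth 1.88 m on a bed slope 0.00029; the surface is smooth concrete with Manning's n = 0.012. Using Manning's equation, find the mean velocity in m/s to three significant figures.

A = (b + z·y)·y = (3.91 + 1.6×1.88)×1.88 = 13.01 m²
P = b + 2y√(1+z²) = 3.91 + 2×1.88×√(1+1.6²) = 11.00 m
R = A/P = 13.01/11.00 = 1.182 m
Q = (1/n)·A·R^(2/3)·S^(1/2) = (1/0.012) × 13.01 × 1.182^(2/3) × 0.00029^(1/2) = 20.63 m³/s
V = Q/A = 20.63/13.01 = 1.586 m/s

1.59 m/s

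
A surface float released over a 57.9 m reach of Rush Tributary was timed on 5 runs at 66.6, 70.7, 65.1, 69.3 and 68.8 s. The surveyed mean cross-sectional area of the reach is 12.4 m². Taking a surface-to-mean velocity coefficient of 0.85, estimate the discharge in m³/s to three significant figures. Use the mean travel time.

8.96 m³/s

t̄ = (66.6 + 70.7 + 65.1 + 69.3 + 68.8) / 5 = 68.1 s
v_surface = L / t̄ = 57.9 / 68.1 = 0.8502 m/s
v_mean = 0.85 × 0.8502 = 0.7227 m/s
Q = A × v_mean = 12.4 × 0.7227 = 8.961 m³/s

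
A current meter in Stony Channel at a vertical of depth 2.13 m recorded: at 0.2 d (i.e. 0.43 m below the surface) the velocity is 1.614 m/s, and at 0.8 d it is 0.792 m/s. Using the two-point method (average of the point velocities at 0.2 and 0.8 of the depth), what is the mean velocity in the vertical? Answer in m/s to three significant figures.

v̄ = (1.614 + 0.792) / 2 = 1.203 m/s

1.20 m/s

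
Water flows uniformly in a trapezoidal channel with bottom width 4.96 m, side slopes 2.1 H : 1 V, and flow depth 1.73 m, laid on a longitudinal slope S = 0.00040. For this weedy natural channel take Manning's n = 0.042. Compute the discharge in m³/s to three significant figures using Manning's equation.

7.74 m³/s

A = (b + z·y)·y = (4.96 + 2.1×1.73)×1.73 = 14.87 m²
P = b + 2y√(1+z²) = 4.96 + 2×1.73×√(1+2.1²) = 13.01 m
R = A/P = 14.87/13.01 = 1.143 m
Q = (1/n)·A·R^(2/3)·S^(1/2) = (1/0.042) × 14.87 × 1.143^(2/3) × 0.00040^(1/2) = 7.738 m³/s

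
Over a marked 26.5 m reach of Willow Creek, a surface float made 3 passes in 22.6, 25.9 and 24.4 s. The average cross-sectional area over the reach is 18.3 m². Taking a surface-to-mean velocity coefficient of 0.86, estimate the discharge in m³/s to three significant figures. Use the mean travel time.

17.2 m³/s

t̄ = (22.6 + 25.9 + 24.4) / 3 = 24.3 s
v_surface = L / t̄ = 26.5 / 24.3 = 1.091 m/s
v_mean = 0.86 × 1.091 = 0.9379 m/s
Q = A × v_mean = 18.3 × 0.9379 = 17.16 m³/s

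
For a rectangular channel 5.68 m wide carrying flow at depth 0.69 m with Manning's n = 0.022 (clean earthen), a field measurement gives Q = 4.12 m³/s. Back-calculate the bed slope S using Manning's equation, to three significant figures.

A = b·y = 5.68 × 0.69 = 3.919 m²
P = b + 2y = 5.68 + 2×0.69 = 7.060 m
R = A/P = 3.919/7.060 = 0.5551 m
S = (Q·n / (1·A·R^(2/3)))² = (4.12×0.022 / (1×3.919×0.6755))² = 0.001172

0.00117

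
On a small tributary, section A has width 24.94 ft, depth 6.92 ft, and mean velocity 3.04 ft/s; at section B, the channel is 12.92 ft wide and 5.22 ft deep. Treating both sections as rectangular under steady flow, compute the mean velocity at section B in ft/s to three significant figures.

7.78 ft/s

Q = A₁V₁ = (24.94×6.92) × 3.04 = 524.7 ft³/s
A₂ = 12.92 × 5.22 = 67.44 ft²
V₂ = Q/A₂ = 524.7/67.44 = 7.779 ft/s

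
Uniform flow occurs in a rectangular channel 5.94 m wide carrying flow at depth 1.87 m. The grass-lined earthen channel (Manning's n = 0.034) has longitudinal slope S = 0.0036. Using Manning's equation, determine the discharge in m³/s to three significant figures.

21.5 m³/s

A = b·y = 5.94 × 1.87 = 11.11 m²
P = b + 2y = 5.94 + 2×1.87 = 9.680 m
R = A/P = 11.11/9.680 = 1.148 m
Q = (1/n)·A·R^(2/3)·S^(1/2) = (1/0.034) × 11.11 × 1.148^(2/3) × 0.0036^(1/2) = 21.49 m³/s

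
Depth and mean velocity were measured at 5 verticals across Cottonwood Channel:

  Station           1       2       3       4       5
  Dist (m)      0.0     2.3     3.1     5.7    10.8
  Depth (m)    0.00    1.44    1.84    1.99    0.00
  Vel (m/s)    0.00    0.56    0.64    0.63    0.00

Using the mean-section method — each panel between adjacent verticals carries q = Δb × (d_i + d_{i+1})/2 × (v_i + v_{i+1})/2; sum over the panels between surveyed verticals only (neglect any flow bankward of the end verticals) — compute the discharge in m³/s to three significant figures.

Panel 1-2: Δb = 2.3 m, d̄ = (0.00+1.44)/2 = 0.72, v̄ = (0.00+0.56)/2 = 0.28 → q = 2.3×0.72×0.28 = 0.4637 m³/s
Panel 2-3: Δb = 0.8 m, d̄ = (1.44+1.84)/2 = 1.64, v̄ = (0.56+0.64)/2 = 0.6 → q = 0.8×1.64×0.6 = 0.7872 m³/s
Panel 3-4: Δb = 2.6 m, d̄ = (1.84+1.99)/2 = 1.915, v̄ = (0.64+0.63)/2 = 0.635 → q = 2.6×1.915×0.635 = 3.162 m³/s
Panel 4-5: Δb = 5.1 m, d̄ = (1.99+0.00)/2 = 0.995, v̄ = (0.63+0.00)/2 = 0.315 → q = 5.1×0.995×0.315 = 1.598 m³/s
Q = Σ q = 6.011 m³/s

6.01 m³/s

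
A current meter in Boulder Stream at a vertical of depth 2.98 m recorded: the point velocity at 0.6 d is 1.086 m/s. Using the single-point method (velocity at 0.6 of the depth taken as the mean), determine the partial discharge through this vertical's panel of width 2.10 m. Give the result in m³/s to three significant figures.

6.80 m³/s

v̄ = v₀.₆ = 1.086 m/s
q = v̄ × d × w = 1.086 × 2.98 × 2.10 = 6.796 m³/s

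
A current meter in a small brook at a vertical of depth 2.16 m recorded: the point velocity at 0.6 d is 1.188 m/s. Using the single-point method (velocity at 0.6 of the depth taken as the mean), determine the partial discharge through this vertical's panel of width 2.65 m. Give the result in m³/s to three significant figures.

6.80 m³/s

v̄ = v₀.₆ = 1.188 m/s
q = v̄ × d × w = 1.188 × 2.16 × 2.65 = 6.800 m³/s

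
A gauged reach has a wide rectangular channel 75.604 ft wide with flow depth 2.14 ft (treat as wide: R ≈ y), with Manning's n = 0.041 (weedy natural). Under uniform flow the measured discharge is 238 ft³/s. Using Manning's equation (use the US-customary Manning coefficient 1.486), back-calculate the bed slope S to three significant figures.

0.000597

A = b·y = 75.604 × 2.14 = 161.8 ft²
Wide channel: R ≈ y = 2.14 ft
S = (Q·n / (1.486·A·R^(2/3)))² = (238×0.041 / (1.486×161.8×1.661))² = 0.0005973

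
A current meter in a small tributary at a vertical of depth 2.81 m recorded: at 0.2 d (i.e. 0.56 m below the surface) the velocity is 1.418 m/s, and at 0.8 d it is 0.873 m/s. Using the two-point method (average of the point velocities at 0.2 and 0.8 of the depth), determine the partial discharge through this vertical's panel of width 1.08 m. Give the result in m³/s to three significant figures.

v̄ = (1.418 + 0.873) / 2 = 1.146 m/s
q = v̄ × d × w = 1.146 × 2.81 × 1.08 = 3.476 m³/s

3.48 m³/s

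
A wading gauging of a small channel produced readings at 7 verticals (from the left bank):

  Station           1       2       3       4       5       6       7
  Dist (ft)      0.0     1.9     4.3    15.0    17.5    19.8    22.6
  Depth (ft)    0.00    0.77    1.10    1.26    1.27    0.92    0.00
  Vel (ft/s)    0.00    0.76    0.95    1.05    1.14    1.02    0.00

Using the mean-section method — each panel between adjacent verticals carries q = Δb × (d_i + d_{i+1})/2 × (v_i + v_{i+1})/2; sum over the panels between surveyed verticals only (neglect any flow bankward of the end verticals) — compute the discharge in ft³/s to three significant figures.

21.7 ft³/s

Panel 1-2: Δb = 1.9 ft, d̄ = (0.00+0.77)/2 = 0.385, v̄ = (0.00+0.76)/2 = 0.38 → q = 1.9×0.385×0.38 = 0.2780 ft³/s
Panel 2-3: Δb = 2.4 ft, d̄ = (0.77+1.10)/2 = 0.935, v̄ = (0.76+0.95)/2 = 0.855 → q = 2.4×0.935×0.855 = 1.919 ft³/s
Panel 3-4: Δb = 10.7 ft, d̄ = (1.10+1.26)/2 = 1.18, v̄ = (0.95+1.05)/2 = 1 → q = 10.7×1.18×1 = 12.63 ft³/s
Panel 4-5: Δb = 2.5 ft, d̄ = (1.26+1.27)/2 = 1.265, v̄ = (1.05+1.14)/2 = 1.095 → q = 2.5×1.265×1.095 = 3.463 ft³/s
Panel 5-6: Δb = 2.3 ft, d̄ = (1.27+0.92)/2 = 1.095, v̄ = (1.14+1.02)/2 = 1.08 → q = 2.3×1.095×1.08 = 2.720 ft³/s
Panel 6-7: Δb = 2.8 ft, d̄ = (0.92+0.00)/2 = 0.46, v̄ = (1.02+0.00)/2 = 0.51 → q = 2.8×0.46×0.51 = 0.6569 ft³/s
Q = Σ q = 21.66 ft³/s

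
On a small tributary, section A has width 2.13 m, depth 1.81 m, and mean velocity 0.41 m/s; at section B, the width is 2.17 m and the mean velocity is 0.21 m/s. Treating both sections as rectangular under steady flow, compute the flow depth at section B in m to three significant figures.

3.47 m

Q = A₁V₁ = (2.13×1.81) × 0.41 = 1.581 m³/s
d₂ = Q/(b₂ V₂) = 1.581/(2.17×0.21) = 3.469 m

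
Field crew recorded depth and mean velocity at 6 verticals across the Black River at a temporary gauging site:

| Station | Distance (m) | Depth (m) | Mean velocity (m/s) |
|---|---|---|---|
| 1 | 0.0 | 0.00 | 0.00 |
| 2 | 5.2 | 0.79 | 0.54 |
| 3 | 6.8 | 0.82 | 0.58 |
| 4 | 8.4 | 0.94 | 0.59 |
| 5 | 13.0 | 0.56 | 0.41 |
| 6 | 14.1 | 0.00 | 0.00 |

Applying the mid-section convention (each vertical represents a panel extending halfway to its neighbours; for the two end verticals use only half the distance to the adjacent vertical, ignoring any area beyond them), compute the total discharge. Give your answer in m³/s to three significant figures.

w_2 = (6.8 − 0.0)/2 = 3.4 m; q_2 = 0.54 × 0.79 × 3.4 = 1.450 m³/s
w_3 = (8.4 − 5.2)/2 = 1.6 m; q_3 = 0.58 × 0.82 × 1.6 = 0.7610 m³/s
w_4 = (13.0 − 6.8)/2 = 3.1 m; q_4 = 0.59 × 0.94 × 3.1 = 1.719 m³/s
w_5 = (14.1 − 8.4)/2 = 2.85 m; q_5 = 0.41 × 0.56 × 2.85 = 0.6544 m³/s
Stations 1, 6 contribute zero (depth or velocity is 0).
Q = Σ qᵢ = 4.585 m³/s

4.59 m³/s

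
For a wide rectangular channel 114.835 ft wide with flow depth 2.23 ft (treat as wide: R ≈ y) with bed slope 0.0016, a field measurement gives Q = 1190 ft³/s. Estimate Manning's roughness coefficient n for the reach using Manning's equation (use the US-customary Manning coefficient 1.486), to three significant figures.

0.0218

A = b·y = 114.835 × 2.23 = 256.1 ft²
Wide channel: R ≈ y = 2.23 ft
n = (1.486/Q)·A·R^(2/3)·S^(1/2) = (1.486/1190) × 256.1 × 1.707 × 0.04000 = 0.02183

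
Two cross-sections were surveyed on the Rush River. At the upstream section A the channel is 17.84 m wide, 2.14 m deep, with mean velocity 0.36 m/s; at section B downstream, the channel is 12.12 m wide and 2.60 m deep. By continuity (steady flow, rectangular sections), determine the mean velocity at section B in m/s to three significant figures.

0.436 m/s

Q = A₁V₁ = (17.84×2.14) × 0.36 = 13.74 m³/s
A₂ = 12.12 × 2.60 = 31.51 m²
V₂ = Q/A₂ = 13.74/31.51 = 0.4361 m/s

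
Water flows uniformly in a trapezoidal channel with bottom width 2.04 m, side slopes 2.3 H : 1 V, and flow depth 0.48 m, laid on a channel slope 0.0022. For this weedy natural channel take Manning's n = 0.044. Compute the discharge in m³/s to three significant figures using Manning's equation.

A = (b + z·y)·y = (2.04 + 2.3×0.48)×0.48 = 1.509 m²
P = b + 2y√(1+z²) = 2.04 + 2×0.48×√(1+2.3²) = 4.448 m
R = A/P = 1.509/4.448 = 0.3393 m
Q = (1/n)·A·R^(2/3)·S^(1/2) = (1/0.044) × 1.509 × 0.3393^(2/3) × 0.0022^(1/2) = 0.7826 m³/s

0.783 m³/s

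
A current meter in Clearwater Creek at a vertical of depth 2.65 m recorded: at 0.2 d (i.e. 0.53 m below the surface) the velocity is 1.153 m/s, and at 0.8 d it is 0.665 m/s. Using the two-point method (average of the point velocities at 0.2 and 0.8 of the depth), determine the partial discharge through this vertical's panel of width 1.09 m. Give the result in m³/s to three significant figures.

v̄ = (1.153 + 0.665) / 2 = 0.9090 m/s
q = v̄ × d × w = 0.9090 × 2.65 × 1.09 = 2.626 m³/s

2.63 m³/s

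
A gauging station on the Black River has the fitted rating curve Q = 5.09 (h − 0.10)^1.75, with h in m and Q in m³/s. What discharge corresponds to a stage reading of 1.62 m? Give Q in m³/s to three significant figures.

10.6 m³/s

Q = 5.09 × (1.62 − 0.10)^1.75 = 5.09 × 1.52^1.75 = 10.59 m³/s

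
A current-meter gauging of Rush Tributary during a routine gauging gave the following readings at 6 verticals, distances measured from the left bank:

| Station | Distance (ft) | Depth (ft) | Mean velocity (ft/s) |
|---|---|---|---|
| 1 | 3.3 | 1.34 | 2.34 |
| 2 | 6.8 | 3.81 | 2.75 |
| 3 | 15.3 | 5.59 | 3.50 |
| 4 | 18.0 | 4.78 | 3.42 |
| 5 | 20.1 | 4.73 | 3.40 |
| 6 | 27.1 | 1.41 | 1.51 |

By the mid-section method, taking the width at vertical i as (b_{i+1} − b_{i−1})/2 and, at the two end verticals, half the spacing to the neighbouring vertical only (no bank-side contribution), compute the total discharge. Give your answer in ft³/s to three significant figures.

298 ft³/s

w_1 = (6.8 − 3.3)/2 = 1.75 ft; q_1 = 2.34 × 1.34 × 1.75 = 5.487 ft³/s
w_2 = (15.3 − 3.3)/2 = 6 ft; q_2 = 2.75 × 3.81 × 6 = 62.87 ft³/s
w_3 = (18.0 − 6.8)/2 = 5.6 ft; q_3 = 3.50 × 5.59 × 5.6 = 109.6 ft³/s
w_4 = (20.1 − 15.3)/2 = 2.4 ft; q_4 = 3.42 × 4.78 × 2.4 = 39.23 ft³/s
w_5 = (27.1 − 18.0)/2 = 4.55 ft; q_5 = 3.40 × 4.73 × 4.55 = 73.17 ft³/s
w_6 = (27.1 − 20.1)/2 = 3.5 ft; q_6 = 1.51 × 1.41 × 3.5 = 7.452 ft³/s
Q = Σ qᵢ = 297.8 ft³/s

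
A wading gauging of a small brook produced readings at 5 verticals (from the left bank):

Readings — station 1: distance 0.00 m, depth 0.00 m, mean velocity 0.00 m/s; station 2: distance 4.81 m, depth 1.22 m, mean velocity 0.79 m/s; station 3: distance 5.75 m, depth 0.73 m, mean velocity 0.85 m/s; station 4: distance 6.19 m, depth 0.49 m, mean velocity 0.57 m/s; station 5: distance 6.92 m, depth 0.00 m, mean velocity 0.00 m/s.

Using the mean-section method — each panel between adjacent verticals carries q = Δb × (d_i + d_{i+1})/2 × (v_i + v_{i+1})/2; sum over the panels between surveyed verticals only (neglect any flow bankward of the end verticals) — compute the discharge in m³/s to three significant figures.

2.15 m³/s

Panel 1-2: Δb = 4.81 m, d̄ = (0.00+1.22)/2 = 0.61, v̄ = (0.00+0.79)/2 = 0.395 → q = 4.81×0.61×0.395 = 1.159 m³/s
Panel 2-3: Δb = 0.94 m, d̄ = (1.22+0.73)/2 = 0.975, v̄ = (0.79+0.85)/2 = 0.82 → q = 0.94×0.975×0.82 = 0.7515 m³/s
Panel 3-4: Δb = 0.44 m, d̄ = (0.73+0.49)/2 = 0.61, v̄ = (0.85+0.57)/2 = 0.71 → q = 0.44×0.61×0.71 = 0.1906 m³/s
Panel 4-5: Δb = 0.73 m, d̄ = (0.49+0.00)/2 = 0.245, v̄ = (0.57+0.00)/2 = 0.285 → q = 0.73×0.245×0.285 = 0.05097 m³/s
Q = Σ q = 2.152 m³/s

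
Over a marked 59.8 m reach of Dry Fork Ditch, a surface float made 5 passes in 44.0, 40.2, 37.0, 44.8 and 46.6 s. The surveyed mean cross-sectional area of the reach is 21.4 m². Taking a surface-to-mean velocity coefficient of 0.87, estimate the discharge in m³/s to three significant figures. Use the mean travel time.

t̄ = (44.0 + 40.2 + 37.0 + 44.8 + 46.6) / 5 = 42.52 s
v_surface = L / t̄ = 59.8 / 42.52 = 1.406 m/s
v_mean = 0.87 × 1.406 = 1.224 m/s
Q = A × v_mean = 21.4 × 1.224 = 26.18 m³/s

26.2 m³/s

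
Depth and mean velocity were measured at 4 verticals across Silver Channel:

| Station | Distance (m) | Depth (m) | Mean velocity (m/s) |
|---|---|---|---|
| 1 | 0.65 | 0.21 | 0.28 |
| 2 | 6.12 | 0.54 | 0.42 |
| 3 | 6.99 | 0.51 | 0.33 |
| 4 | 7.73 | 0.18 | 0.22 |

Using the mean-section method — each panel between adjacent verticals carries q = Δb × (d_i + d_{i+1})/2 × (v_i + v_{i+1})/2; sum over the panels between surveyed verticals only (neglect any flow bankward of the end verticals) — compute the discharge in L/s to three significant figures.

959 L/s

Panel 1-2: Δb = 5.47 m, d̄ = (0.21+0.54)/2 = 0.375, v̄ = (0.28+0.42)/2 = 0.35 → q = 5.47×0.375×0.35 = 0.7179 m³/s
Panel 2-3: Δb = 0.87 m, d̄ = (0.54+0.51)/2 = 0.525, v̄ = (0.42+0.33)/2 = 0.375 → q = 0.87×0.525×0.375 = 0.1713 m³/s
Panel 3-4: Δb = 0.74 m, d̄ = (0.51+0.18)/2 = 0.345, v̄ = (0.33+0.22)/2 = 0.275 → q = 0.74×0.345×0.275 = 0.07021 m³/s
Q = Σ q = 0.9594 m³/s
= 0.9594 × 1000 = 959.4 L/s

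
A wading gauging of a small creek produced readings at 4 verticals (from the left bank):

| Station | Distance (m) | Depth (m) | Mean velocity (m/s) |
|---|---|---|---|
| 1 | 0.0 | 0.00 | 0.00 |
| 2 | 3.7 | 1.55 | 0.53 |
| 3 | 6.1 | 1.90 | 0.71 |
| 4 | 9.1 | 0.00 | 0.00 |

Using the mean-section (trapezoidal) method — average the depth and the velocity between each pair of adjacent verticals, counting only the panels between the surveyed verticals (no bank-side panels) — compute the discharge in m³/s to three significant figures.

Panel 1-2: Δb = 3.7 m, d̄ = (0.00+1.55)/2 = 0.775, v̄ = (0.00+0.53)/2 = 0.265 → q = 3.7×0.775×0.265 = 0.7599 m³/s
Panel 2-3: Δb = 2.4 m, d̄ = (1.55+1.90)/2 = 1.725, v̄ = (0.53+0.71)/2 = 0.62 → q = 2.4×1.725×0.62 = 2.567 m³/s
Panel 3-4: Δb = 3 m, d̄ = (1.90+0.00)/2 = 0.95, v̄ = (0.71+0.00)/2 = 0.355 → q = 3×0.95×0.355 = 1.012 m³/s
Q = Σ q = 4.338 m³/s

4.34 m³/s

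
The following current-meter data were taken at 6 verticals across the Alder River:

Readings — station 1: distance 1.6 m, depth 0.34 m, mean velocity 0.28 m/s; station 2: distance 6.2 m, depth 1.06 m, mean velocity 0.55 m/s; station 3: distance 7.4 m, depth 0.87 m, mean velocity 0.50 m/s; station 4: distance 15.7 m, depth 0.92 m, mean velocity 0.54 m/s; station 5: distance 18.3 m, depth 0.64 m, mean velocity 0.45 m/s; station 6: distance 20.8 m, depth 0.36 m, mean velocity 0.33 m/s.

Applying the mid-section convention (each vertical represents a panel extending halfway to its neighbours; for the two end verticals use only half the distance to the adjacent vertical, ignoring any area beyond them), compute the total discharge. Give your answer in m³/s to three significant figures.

w_1 = (6.2 − 1.6)/2 = 2.3 m; q_1 = 0.28 × 0.34 × 2.3 = 0.2190 m³/s
w_2 = (7.4 − 1.6)/2 = 2.9 m; q_2 = 0.55 × 1.06 × 2.9 = 1.691 m³/s
w_3 = (15.7 − 6.2)/2 = 4.75 m; q_3 = 0.50 × 0.87 × 4.75 = 2.066 m³/s
w_4 = (18.3 − 7.4)/2 = 5.45 m; q_4 = 0.54 × 0.92 × 5.45 = 2.708 m³/s
w_5 = (20.8 − 15.7)/2 = 2.55 m; q_5 = 0.45 × 0.64 × 2.55 = 0.7344 m³/s
w_6 = (20.8 − 18.3)/2 = 1.25 m; q_6 = 0.33 × 0.36 × 1.25 = 0.1485 m³/s
Q = Σ qᵢ = 7.566 m³/s

7.57 m³/s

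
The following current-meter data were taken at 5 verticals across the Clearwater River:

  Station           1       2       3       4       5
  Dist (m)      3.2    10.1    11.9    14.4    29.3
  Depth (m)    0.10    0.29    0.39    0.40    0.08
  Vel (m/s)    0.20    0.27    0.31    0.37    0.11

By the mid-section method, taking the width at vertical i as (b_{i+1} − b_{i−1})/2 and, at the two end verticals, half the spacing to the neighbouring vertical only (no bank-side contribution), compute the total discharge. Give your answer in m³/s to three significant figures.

2.02 m³/s

w_1 = (10.1 − 3.2)/2 = 3.45 m; q_1 = 0.20 × 0.10 × 3.45 = 0.06900 m³/s
w_2 = (11.9 − 3.2)/2 = 4.35 m; q_2 = 0.27 × 0.29 × 4.35 = 0.3406 m³/s
w_3 = (14.4 − 10.1)/2 = 2.15 m; q_3 = 0.31 × 0.39 × 2.15 = 0.2599 m³/s
w_4 = (29.3 − 11.9)/2 = 8.7 m; q_4 = 0.37 × 0.40 × 8.7 = 1.288 m³/s
w_5 = (29.3 − 14.4)/2 = 7.45 m; q_5 = 0.11 × 0.08 × 7.45 = 0.06556 m³/s
Q = Σ qᵢ = 2.023 m³/s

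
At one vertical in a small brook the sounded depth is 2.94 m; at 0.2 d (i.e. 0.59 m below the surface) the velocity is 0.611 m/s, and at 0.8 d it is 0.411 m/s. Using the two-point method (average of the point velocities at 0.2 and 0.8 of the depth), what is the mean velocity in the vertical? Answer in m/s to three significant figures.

v̄ = (0.611 + 0.411) / 2 = 0.5110 m/s

0.511 m/s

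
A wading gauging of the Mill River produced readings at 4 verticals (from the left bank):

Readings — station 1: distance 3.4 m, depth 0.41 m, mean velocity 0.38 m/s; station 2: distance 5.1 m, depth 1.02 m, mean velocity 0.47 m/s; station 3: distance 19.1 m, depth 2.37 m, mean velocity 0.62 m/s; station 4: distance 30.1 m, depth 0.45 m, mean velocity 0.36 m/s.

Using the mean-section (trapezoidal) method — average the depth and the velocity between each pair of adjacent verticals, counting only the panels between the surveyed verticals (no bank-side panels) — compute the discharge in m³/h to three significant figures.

75800 m³/h

Panel 1-2: Δb = 1.7 m, d̄ = (0.41+1.02)/2 = 0.715, v̄ = (0.38+0.47)/2 = 0.425 → q = 1.7×0.715×0.425 = 0.5166 m³/s
Panel 2-3: Δb = 14 m, d̄ = (1.02+2.37)/2 = 1.695, v̄ = (0.47+0.62)/2 = 0.545 → q = 14×1.695×0.545 = 12.93 m³/s
Panel 3-4: Δb = 11 m, d̄ = (2.37+0.45)/2 = 1.41, v̄ = (0.62+0.36)/2 = 0.49 → q = 11×1.41×0.49 = 7.600 m³/s
Q = Σ q = 21.05 m³/s
= 21.05 × 3600 = 75780 m³/h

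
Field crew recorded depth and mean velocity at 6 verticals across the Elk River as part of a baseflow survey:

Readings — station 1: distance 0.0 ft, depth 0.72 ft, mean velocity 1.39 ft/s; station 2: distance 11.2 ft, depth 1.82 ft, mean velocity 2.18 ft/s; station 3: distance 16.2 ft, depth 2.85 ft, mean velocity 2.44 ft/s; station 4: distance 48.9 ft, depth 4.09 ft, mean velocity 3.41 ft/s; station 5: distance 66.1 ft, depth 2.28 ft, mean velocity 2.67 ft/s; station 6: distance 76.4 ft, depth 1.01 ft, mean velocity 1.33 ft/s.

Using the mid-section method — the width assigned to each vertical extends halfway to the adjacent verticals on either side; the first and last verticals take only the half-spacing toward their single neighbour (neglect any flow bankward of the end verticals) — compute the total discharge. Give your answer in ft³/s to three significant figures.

607 ft³/s

w_1 = (11.2 − 0.0)/2 = 5.6 ft; q_1 = 1.39 × 0.72 × 5.6 = 5.604 ft³/s
w_2 = (16.2 − 0.0)/2 = 8.1 ft; q_2 = 2.18 × 1.82 × 8.1 = 32.14 ft³/s
w_3 = (48.9 − 11.2)/2 = 18.85 ft; q_3 = 2.44 × 2.85 × 18.85 = 131.1 ft³/s
w_4 = (66.1 − 16.2)/2 = 24.95 ft; q_4 = 3.41 × 4.09 × 24.95 = 348.0 ft³/s
w_5 = (76.4 − 48.9)/2 = 13.75 ft; q_5 = 2.67 × 2.28 × 13.75 = 83.70 ft³/s
w_6 = (76.4 − 66.1)/2 = 5.15 ft; q_6 = 1.33 × 1.01 × 5.15 = 6.918 ft³/s
Q = Σ qᵢ = 607.4 ft³/s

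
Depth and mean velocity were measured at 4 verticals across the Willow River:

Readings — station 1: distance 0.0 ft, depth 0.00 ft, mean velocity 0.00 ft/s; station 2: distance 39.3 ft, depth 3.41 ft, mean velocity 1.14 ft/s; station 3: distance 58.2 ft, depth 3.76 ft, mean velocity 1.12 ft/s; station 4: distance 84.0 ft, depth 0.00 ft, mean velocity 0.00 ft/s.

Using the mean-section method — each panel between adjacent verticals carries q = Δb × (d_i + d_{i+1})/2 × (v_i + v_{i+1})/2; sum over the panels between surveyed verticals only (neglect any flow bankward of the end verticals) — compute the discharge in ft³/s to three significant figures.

142 ft³/s

Panel 1-2: Δb = 39.3 ft, d̄ = (0.00+3.41)/2 = 1.705, v̄ = (0.00+1.14)/2 = 0.57 → q = 39.3×1.705×0.57 = 38.19 ft³/s
Panel 2-3: Δb = 18.9 ft, d̄ = (3.41+3.76)/2 = 3.585, v̄ = (1.14+1.12)/2 = 1.13 → q = 18.9×3.585×1.13 = 76.56 ft³/s
Panel 3-4: Δb = 25.8 ft, d̄ = (3.76+0.00)/2 = 1.88, v̄ = (1.12+0.00)/2 = 0.56 → q = 25.8×1.88×0.56 = 27.16 ft³/s
Q = Σ q = 141.9 ft³/s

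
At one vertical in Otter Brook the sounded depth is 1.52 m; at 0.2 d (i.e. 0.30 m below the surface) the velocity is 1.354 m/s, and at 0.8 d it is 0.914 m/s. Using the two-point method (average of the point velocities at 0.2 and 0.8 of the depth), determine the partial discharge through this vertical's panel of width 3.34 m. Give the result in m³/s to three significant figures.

5.76 m³/s

v̄ = (1.354 + 0.914) / 2 = 1.134 m/s
q = v̄ × d × w = 1.134 × 1.52 × 3.34 = 5.757 m³/s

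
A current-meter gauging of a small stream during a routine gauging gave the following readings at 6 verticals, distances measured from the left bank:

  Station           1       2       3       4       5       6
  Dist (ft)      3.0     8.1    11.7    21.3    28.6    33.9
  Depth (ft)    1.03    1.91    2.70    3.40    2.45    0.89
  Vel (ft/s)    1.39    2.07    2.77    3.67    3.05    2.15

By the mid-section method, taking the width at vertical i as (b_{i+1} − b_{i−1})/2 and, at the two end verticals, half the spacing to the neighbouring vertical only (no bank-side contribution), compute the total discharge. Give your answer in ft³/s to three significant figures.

w_1 = (8.1 − 3.0)/2 = 2.55 ft; q_1 = 1.39 × 1.03 × 2.55 = 3.651 ft³/s
w_2 = (11.7 − 3.0)/2 = 4.35 ft; q_2 = 2.07 × 1.91 × 4.35 = 17.20 ft³/s
w_3 = (21.3 − 8.1)/2 = 6.6 ft; q_3 = 2.77 × 2.70 × 6.6 = 49.36 ft³/s
w_4 = (28.6 − 11.7)/2 = 8.45 ft; q_4 = 3.67 × 3.40 × 8.45 = 105.4 ft³/s
w_5 = (33.9 − 21.3)/2 = 6.3 ft; q_5 = 3.05 × 2.45 × 6.3 = 47.08 ft³/s
w_6 = (33.9 − 28.6)/2 = 2.65 ft; q_6 = 2.15 × 0.89 × 2.65 = 5.071 ft³/s
Q = Σ qᵢ = 227.8 ft³/s

228 ft³/s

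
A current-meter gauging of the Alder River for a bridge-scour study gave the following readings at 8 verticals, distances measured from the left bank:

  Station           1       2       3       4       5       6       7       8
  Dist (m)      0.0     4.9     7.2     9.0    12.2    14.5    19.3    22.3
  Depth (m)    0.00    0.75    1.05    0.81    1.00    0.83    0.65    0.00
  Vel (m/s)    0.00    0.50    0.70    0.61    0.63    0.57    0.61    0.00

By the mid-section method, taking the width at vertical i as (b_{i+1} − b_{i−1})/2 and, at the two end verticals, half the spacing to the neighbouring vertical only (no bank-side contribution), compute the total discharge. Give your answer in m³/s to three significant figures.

9.05 m³/s

w_2 = (7.2 − 0.0)/2 = 3.6 m; q_2 = 0.50 × 0.75 × 3.6 = 1.350 m³/s
w_3 = (9.0 − 4.9)/2 = 2.05 m; q_3 = 0.70 × 1.05 × 2.05 = 1.507 m³/s
w_4 = (12.2 − 7.2)/2 = 2.5 m; q_4 = 0.61 × 0.81 × 2.5 = 1.235 m³/s
w_5 = (14.5 − 9.0)/2 = 2.75 m; q_5 = 0.63 × 1.00 × 2.75 = 1.733 m³/s
w_6 = (19.3 − 12.2)/2 = 3.55 m; q_6 = 0.57 × 0.83 × 3.55 = 1.680 m³/s
w_7 = (22.3 − 14.5)/2 = 3.9 m; q_7 = 0.61 × 0.65 × 3.9 = 1.546 m³/s
Stations 1, 8 contribute zero (depth or velocity is 0).
Q = Σ qᵢ = 9.050 m³/s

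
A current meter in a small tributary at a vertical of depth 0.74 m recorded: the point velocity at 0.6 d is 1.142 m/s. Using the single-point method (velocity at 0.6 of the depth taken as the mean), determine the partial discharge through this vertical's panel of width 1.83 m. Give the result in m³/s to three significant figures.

1.55 m³/s

v̄ = v₀.₆ = 1.142 m/s
q = v̄ × d × w = 1.142 × 0.74 × 1.83 = 1.546 m³/s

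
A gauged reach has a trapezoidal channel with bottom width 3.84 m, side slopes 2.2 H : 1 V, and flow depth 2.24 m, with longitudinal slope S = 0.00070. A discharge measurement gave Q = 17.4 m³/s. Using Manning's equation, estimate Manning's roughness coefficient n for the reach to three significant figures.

A = (b + z·y)·y = (3.84 + 2.2×2.24)×2.24 = 19.64 m²
P = b + 2y√(1+z²) = 3.84 + 2×2.24×√(1+2.2²) = 14.67 m
R = A/P = 19.64/14.67 = 1.339 m
n = (1/Q)·A·R^(2/3)·S^(1/2) = (1/17.4) × 19.64 × 1.215 × 0.02646 = 0.03628

0.0363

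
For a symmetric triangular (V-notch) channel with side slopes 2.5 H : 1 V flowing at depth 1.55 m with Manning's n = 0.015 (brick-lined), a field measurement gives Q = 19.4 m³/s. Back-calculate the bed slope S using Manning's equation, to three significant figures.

A = z·y² = 2.5×1.55² = 6.006 m²
P = 2y√(1+z²) = 2×1.55×√(1+2.5²) = 8.347 m
R = A/P = 6.006/8.347 = 0.7196 m
S = (Q·n / (1·A·R^(2/3)))² = (19.4×0.015 / (1×6.006×0.8030))² = 0.003640

0.00364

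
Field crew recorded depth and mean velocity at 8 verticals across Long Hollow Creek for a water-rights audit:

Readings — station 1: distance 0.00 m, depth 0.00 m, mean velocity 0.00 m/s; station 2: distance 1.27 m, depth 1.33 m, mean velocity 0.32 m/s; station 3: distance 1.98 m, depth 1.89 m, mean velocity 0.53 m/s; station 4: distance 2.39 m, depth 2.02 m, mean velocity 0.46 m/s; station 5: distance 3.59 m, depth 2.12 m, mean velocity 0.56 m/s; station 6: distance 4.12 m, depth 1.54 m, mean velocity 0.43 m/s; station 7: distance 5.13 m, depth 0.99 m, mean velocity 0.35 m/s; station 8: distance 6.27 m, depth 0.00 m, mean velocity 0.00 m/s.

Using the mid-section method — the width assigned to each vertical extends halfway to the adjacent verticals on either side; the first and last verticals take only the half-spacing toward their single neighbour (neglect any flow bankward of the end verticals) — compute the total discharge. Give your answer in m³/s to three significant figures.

w_2 = (1.98 − 0.00)/2 = 0.99 m; q_2 = 0.32 × 1.33 × 0.99 = 0.4213 m³/s
w_3 = (2.39 − 1.27)/2 = 0.56 m; q_3 = 0.53 × 1.89 × 0.56 = 0.5610 m³/s
w_4 = (3.59 − 1.98)/2 = 0.805 m; q_4 = 0.46 × 2.02 × 0.805 = 0.7480 m³/s
w_5 = (4.12 − 2.39)/2 = 0.865 m; q_5 = 0.56 × 2.12 × 0.865 = 1.027 m³/s
w_6 = (5.13 − 3.59)/2 = 0.77 m; q_6 = 0.43 × 1.54 × 0.77 = 0.5099 m³/s
w_7 = (6.27 − 4.12)/2 = 1.075 m; q_7 = 0.35 × 0.99 × 1.075 = 0.3725 m³/s
Stations 1, 8 contribute zero (depth or velocity is 0).
Q = Σ qᵢ = 3.640 m³/s

3.64 m³/s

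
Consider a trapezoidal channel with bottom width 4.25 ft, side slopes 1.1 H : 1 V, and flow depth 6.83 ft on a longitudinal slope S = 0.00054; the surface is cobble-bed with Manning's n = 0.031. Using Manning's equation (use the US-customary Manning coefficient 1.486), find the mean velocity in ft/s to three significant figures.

A = (b + z·y)·y = (4.25 + 1.1×6.83)×6.83 = 80.34 ft²
P = b + 2y√(1+z²) = 4.25 + 2×6.83×√(1+1.1²) = 24.56 ft
R = A/P = 80.34/24.56 = 3.272 ft
Q = (1.486/n)·A·R^(2/3)·S^(1/2) = (1.486/0.031) × 80.34 × 3.272^(2/3) × 0.00054^(1/2) = 197.2 ft³/s
V = Q/A = 197.2/80.34 = 2.455 ft/s

2.45 ft/s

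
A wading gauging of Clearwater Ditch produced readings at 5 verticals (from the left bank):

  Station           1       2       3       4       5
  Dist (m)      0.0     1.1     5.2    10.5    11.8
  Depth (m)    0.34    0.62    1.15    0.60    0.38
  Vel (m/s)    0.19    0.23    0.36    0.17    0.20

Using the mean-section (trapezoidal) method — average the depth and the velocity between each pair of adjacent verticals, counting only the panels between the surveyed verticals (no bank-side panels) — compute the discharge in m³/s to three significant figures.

Panel 1-2: Δb = 1.1 m, d̄ = (0.34+0.62)/2 = 0.48, v̄ = (0.19+0.23)/2 = 0.21 → q = 1.1×0.48×0.21 = 0.1109 m³/s
Panel 2-3: Δb = 4.1 m, d̄ = (0.62+1.15)/2 = 0.885, v̄ = (0.23+0.36)/2 = 0.295 → q = 4.1×0.885×0.295 = 1.070 m³/s
Panel 3-4: Δb = 5.3 m, d̄ = (1.15+0.60)/2 = 0.875, v̄ = (0.36+0.17)/2 = 0.265 → q = 5.3×0.875×0.265 = 1.229 m³/s
Panel 4-5: Δb = 1.3 m, d̄ = (0.60+0.38)/2 = 0.49, v̄ = (0.17+0.20)/2 = 0.185 → q = 1.3×0.49×0.185 = 0.1178 m³/s
Q = Σ q = 2.528 m³/s

2.53 m³/s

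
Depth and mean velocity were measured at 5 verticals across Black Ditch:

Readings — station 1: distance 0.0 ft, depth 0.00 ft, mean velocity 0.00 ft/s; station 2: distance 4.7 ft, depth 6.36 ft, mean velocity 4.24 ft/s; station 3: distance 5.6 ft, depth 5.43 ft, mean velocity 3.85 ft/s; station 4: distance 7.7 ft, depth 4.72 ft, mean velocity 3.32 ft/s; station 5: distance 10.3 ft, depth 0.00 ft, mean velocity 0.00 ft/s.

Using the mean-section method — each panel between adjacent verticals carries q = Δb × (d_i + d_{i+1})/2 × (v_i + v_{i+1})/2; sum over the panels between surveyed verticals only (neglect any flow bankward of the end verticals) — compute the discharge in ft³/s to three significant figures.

102 ft³/s

Panel 1-2: Δb = 4.7 ft, d̄ = (0.00+6.36)/2 = 3.18, v̄ = (0.00+4.24)/2 = 2.12 → q = 4.7×3.18×2.12 = 31.69 ft³/s
Panel 2-3: Δb = 0.9 ft, d̄ = (6.36+5.43)/2 = 5.895, v̄ = (4.24+3.85)/2 = 4.045 → q = 0.9×5.895×4.045 = 21.46 ft³/s
Panel 3-4: Δb = 2.1 ft, d̄ = (5.43+4.72)/2 = 5.075, v̄ = (3.85+3.32)/2 = 3.585 → q = 2.1×5.075×3.585 = 38.21 ft³/s
Panel 4-5: Δb = 2.6 ft, d̄ = (4.72+0.00)/2 = 2.36, v̄ = (3.32+0.00)/2 = 1.66 → q = 2.6×2.36×1.66 = 10.19 ft³/s
Q = Σ q = 101.5 ft³/s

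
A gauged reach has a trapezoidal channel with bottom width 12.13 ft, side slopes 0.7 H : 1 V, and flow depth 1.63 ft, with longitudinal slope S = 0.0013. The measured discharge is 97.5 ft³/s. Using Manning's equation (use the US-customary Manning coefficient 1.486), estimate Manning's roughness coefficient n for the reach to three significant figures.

A = (b + z·y)·y = (12.13 + 0.7×1.63)×1.63 = 21.63 ft²
P = b + 2y√(1+z²) = 12.13 + 2×1.63×√(1+0.7²) = 16.11 ft
R = A/P = 21.63/16.11 = 1.343 ft
n = (1.486/Q)·A·R^(2/3)·S^(1/2) = (1.486/97.5) × 21.63 × 1.217 × 0.03606 = 0.01447

0.0145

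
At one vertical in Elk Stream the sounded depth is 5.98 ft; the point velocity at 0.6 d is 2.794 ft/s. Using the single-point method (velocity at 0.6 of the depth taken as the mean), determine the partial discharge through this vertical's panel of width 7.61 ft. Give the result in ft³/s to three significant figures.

127 ft³/s

v̄ = v₀.₆ = 2.794 ft/s
q = v̄ × d × w = 2.794 × 5.98 × 7.61 = 127.1 ft³/s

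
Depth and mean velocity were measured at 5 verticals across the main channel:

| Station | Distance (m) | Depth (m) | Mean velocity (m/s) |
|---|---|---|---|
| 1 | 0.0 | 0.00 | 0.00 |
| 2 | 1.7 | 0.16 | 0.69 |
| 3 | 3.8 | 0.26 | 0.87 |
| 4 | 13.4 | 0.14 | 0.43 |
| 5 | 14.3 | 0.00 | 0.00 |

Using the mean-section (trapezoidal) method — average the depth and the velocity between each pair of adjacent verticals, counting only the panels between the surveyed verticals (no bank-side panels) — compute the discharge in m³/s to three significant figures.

Panel 1-2: Δb = 1.7 m, d̄ = (0.00+0.16)/2 = 0.08, v̄ = (0.00+0.69)/2 = 0.345 → q = 1.7×0.08×0.345 = 0.04692 m³/s
Panel 2-3: Δb = 2.1 m, d̄ = (0.16+0.26)/2 = 0.21, v̄ = (0.69+0.87)/2 = 0.78 → q = 2.1×0.21×0.78 = 0.3440 m³/s
Panel 3-4: Δb = 9.6 m, d̄ = (0.26+0.14)/2 = 0.2, v̄ = (0.87+0.43)/2 = 0.65 → q = 9.6×0.2×0.65 = 1.248 m³/s
Panel 4-5: Δb = 0.9 m, d̄ = (0.14+0.00)/2 = 0.07, v̄ = (0.43+0.00)/2 = 0.215 → q = 0.9×0.07×0.215 = 0.01355 m³/s
Q = Σ q = 1.652 m³/s

1.65 m³/s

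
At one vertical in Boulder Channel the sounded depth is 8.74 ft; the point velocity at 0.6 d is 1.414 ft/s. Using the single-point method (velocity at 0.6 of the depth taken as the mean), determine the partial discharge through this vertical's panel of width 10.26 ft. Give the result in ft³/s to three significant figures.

v̄ = v₀.₆ = 1.414 ft/s
q = v̄ × d × w = 1.414 × 8.74 × 10.26 = 126.8 ft³/s

127 ft³/s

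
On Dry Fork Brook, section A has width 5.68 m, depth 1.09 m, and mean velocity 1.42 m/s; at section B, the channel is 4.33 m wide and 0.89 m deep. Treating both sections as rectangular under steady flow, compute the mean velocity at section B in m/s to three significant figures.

2.28 m/s

Q = A₁V₁ = (5.68×1.09) × 1.42 = 8.792 m³/s
A₂ = 4.33 × 0.89 = 3.854 m²
V₂ = Q/A₂ = 8.792/3.854 = 2.281 m/s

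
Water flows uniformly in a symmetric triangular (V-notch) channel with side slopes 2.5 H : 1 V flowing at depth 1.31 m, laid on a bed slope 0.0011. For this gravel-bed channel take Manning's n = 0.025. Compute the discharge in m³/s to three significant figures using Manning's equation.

A = z·y² = 2.5×1.31² = 4.290 m²
P = 2y√(1+z²) = 2×1.31×√(1+2.5²) = 7.055 m
R = A/P = 4.290/7.055 = 0.6082 m
Q = (1/n)·A·R^(2/3)·S^(1/2) = (1/0.025) × 4.290 × 0.6082^(2/3) × 0.0011^(1/2) = 4.086 m³/s

4.09 m³/s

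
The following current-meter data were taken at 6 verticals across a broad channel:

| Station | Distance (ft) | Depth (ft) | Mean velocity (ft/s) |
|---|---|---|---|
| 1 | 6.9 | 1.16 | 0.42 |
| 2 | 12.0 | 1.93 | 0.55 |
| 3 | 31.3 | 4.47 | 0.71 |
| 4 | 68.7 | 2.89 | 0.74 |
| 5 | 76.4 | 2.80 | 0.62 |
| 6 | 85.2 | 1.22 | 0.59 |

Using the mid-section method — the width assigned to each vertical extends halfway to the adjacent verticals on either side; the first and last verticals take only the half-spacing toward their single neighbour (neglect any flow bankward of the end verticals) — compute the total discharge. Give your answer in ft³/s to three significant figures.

w_1 = (12.0 − 6.9)/2 = 2.55 ft; q_1 = 0.42 × 1.16 × 2.55 = 1.242 ft³/s
w_2 = (31.3 − 6.9)/2 = 12.2 ft; q_2 = 0.55 × 1.93 × 12.2 = 12.95 ft³/s
w_3 = (68.7 − 12.0)/2 = 28.35 ft; q_3 = 0.71 × 4.47 × 28.35 = 89.97 ft³/s
w_4 = (76.4 − 31.3)/2 = 22.55 ft; q_4 = 0.74 × 2.89 × 22.55 = 48.23 ft³/s
w_5 = (85.2 − 68.7)/2 = 8.25 ft; q_5 = 0.62 × 2.80 × 8.25 = 14.32 ft³/s
w_6 = (85.2 − 76.4)/2 = 4.4 ft; q_6 = 0.59 × 1.22 × 4.4 = 3.167 ft³/s
Q = Σ qᵢ = 169.9 ft³/s

170 ft³/s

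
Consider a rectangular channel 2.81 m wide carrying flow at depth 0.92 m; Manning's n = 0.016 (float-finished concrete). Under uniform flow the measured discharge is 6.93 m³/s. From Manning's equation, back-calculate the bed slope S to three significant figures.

A = b·y = 2.81 × 0.92 = 2.585 m²
P = b + 2y = 2.81 + 2×0.92 = 4.650 m
R = A/P = 2.585/4.650 = 0.5560 m
S = (Q·n / (1·A·R^(2/3)))² = (6.93×0.016 / (1×2.585×0.6761))² = 0.004024

0.00402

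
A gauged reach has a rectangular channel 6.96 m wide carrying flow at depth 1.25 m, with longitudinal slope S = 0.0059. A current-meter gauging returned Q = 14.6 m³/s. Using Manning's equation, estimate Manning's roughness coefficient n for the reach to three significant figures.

A = b·y = 6.96 × 1.25 = 8.700 m²
P = b + 2y = 6.96 + 2×1.25 = 9.460 m
R = A/P = 8.700/9.460 = 0.9197 m
n = (1/Q)·A·R^(2/3)·S^(1/2) = (1/14.6) × 8.700 × 0.9457 × 0.07681 = 0.04329

0.0433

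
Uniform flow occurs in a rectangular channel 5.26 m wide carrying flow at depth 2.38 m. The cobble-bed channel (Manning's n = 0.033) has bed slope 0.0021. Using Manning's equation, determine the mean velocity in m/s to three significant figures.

1.61 m/s

A = b·y = 5.26 × 2.38 = 12.52 m²
P = b + 2y = 5.26 + 2×2.38 = 10.02 m
R = A/P = 12.52/10.02 = 1.249 m
Q = (1/n)·A·R^(2/3)·S^(1/2) = (1/0.033) × 12.52 × 1.249^(2/3) × 0.0021^(1/2) = 20.17 m³/s
V = Q/A = 20.17/12.52 = 1.611 m/s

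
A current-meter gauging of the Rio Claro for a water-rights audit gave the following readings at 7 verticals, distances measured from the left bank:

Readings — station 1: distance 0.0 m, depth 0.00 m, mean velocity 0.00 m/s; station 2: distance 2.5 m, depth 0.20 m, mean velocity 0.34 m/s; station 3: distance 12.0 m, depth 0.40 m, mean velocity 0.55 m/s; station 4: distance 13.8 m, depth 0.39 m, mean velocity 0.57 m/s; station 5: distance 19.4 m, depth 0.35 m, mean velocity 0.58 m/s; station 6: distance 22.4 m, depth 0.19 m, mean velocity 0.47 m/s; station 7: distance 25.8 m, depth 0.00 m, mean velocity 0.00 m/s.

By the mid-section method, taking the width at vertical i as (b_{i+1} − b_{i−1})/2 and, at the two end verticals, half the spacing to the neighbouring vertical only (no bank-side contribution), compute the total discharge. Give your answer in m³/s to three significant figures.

3.63 m³/s

w_2 = (12.0 − 0.0)/2 = 6 m; q_2 = 0.34 × 0.20 × 6 = 0.4080 m³/s
w_3 = (13.8 − 2.5)/2 = 5.65 m; q_3 = 0.55 × 0.40 × 5.65 = 1.243 m³/s
w_4 = (19.4 − 12.0)/2 = 3.7 m; q_4 = 0.57 × 0.39 × 3.7 = 0.8225 m³/s
w_5 = (22.4 − 13.8)/2 = 4.3 m; q_5 = 0.58 × 0.35 × 4.3 = 0.8729 m³/s
w_6 = (25.8 − 19.4)/2 = 3.2 m; q_6 = 0.47 × 0.19 × 3.2 = 0.2858 m³/s
Stations 1, 7 contribute zero (depth or velocity is 0).
Q = Σ qᵢ = 3.632 m³/s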